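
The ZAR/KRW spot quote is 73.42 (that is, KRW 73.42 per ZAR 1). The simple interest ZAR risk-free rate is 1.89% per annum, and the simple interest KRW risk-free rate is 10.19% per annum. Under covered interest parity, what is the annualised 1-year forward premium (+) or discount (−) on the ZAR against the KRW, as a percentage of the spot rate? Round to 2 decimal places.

+8.15%

T = 1 year.
F = S · g_KRW/g_ZAR = 73.42 × 1.101900/1.018900 = 79.40082.
Annualised premium = (F − S)/S × (1/T) = (79.40082 − 73.42)/73.42 ÷ 1 = 8.15%.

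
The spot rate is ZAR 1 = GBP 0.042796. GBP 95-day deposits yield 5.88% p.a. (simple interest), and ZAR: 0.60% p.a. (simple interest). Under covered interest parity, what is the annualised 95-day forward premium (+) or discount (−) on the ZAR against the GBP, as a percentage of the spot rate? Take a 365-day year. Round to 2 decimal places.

T = 95/365 years.
CIP forward (GBP per ZAR) = 0.042796 × 1.0153041/1.0015616 = 0.043383207.
Annualised premium = (F − S)/S × (1/T) = (0.043383207 − 0.042796)/0.042796 ÷ (95/365) = 5.27%.

+5.27%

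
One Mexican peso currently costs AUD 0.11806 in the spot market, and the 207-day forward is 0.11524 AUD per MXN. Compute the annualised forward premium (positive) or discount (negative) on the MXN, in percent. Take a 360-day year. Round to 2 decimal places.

T = 207/360 years.
Period premium: (0.11524 − 0.11806)/0.11806 = -0.0238862.
Per annum: -0.0238862 / (207/360) = -0.041541 = -4.15%.

-4.15%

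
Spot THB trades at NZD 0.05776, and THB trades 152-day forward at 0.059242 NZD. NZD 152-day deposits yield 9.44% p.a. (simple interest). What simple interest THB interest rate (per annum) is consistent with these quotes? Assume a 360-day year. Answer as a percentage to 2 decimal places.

T = 152/360 years.
CIP gives F = S · g_NZD/g_THB, so g_NZD/g_THB = 0.059242/0.05776 = 1.0256579.
NZD growth factor: 1 + 0.0944×152/360 = 1.0398578.
So the THB growth factor = 1.0138447.
r = (1.0138447 − 1)/(152/360) = 0.032790 → 3.28%.

3.28%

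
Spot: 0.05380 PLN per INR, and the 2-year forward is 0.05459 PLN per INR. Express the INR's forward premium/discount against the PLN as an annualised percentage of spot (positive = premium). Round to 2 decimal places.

+0.73%

T = 2 years.
INR trades forward at +1.46840% vs spot over the period.
Per annum: 0.0146840 / 2 = 0.007342 = 0.73%.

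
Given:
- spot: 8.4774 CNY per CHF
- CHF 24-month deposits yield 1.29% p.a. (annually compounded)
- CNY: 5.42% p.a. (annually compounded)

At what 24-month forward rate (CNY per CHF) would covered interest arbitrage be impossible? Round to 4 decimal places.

9.1828

T = 2 years.
CNY accumulates by (1 + 0.0542)^2 = 1.1113376.
CHF growth factor: (1 + 0.0129)^2 = 1.0259664.
Forward (CNY per CHF) = 8.4774 × 1.1113376 / 1.0259664 = 9.182809.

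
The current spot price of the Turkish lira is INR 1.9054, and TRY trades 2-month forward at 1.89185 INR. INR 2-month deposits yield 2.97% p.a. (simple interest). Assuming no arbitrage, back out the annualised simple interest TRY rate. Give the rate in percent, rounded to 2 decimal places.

T = 2/12 years.
CIP gives F = S · g_INR/g_TRY, so g_INR/g_TRY = 1.89185/1.9054 = 0.9928886.
INR growth factor: 1 + 0.0297×2/12 = 1.004950.
Hence g_TRY = 1.0121478.
(1.0121478 − 1)/T = 0.072887, i.e. 7.29%.

7.29%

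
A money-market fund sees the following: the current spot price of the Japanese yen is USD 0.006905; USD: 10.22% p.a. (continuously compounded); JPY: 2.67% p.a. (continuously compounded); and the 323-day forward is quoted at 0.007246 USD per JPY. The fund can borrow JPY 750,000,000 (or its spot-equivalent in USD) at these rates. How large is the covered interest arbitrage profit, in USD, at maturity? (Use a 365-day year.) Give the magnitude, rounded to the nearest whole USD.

USD 104,515

T = 323/365 years.
Route A — deposit JPY, sell forward: 750,000,000 × 1.023909016 × 0.007246 = USD 5,564,433.55.
Route B — convert at spot, deposit USD: 750,000,000 × 0.006905 × 1.094655826 = USD 5,668,948.86.
The quoted forward undervalues JPY, so borrow JPY, convert to USD at spot, deposit the USD at 10.22%, and buy JPY forward at 0.007246 to cover the loan.
Profit = 5,668,948.86 − 5,564,433.55 = USD 104,515.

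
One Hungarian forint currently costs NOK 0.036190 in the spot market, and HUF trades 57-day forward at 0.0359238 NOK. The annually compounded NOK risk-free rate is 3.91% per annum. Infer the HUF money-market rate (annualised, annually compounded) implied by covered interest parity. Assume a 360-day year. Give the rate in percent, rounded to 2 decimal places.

8.87%

T = 57/360 years.
CIP gives F = S · g_NOK/g_HUF, so g_NOK/g_HUF = 0.0359238/0.03619 = 0.9926444.
NOK growth factor: (1 + 0.0391)^(57/360) = 1.0060913.
So the HUF growth factor = 1.0135465.
Annualise: 1.0135465^(360/57) − 1 = 0.088698 = 8.87%.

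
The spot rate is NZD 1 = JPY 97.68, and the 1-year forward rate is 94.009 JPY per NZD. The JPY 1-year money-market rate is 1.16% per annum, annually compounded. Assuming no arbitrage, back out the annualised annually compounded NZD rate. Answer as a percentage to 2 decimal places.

T = 1 year.
By CIP, F/S equals the JPY-to-NZD growth ratio: 94.009/97.68 = 0.9624181.
JPY growth factor: (1 + 0.0116)^1 = 1.011600.
So the NZD growth factor = 1.0511024.
Annualise: 1.0511024^(1/1) − 1 = 0.051102 = 5.11%.

5.11%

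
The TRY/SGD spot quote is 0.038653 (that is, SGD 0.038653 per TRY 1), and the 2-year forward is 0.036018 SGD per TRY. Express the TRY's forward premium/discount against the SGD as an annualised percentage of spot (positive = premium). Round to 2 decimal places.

-3.41%

T = 2 years.
(F − S)/S = (0.036018 − 0.038653)/0.038653 = -0.0681706.
×(1/T) gives -3.41% p.a.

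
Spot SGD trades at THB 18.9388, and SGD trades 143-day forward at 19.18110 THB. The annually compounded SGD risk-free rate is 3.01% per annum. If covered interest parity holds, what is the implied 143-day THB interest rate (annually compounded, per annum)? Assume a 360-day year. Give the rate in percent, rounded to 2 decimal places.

6.36%

T = 143/360 years.
CIP gives F = S · g_THB/g_SGD, so g_THB/g_SGD = 19.1811/18.9388 = 1.0127938.
SGD growth factor: (1 + 0.0301)^(143/360) = 1.0118496.
That pins the THB growth at 1.024795.
Annualise: 1.024795^(360/143) − 1 = 0.063600 = 6.36%.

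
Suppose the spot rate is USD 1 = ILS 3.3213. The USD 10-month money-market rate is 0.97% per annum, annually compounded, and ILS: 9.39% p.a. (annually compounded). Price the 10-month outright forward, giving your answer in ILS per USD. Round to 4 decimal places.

T = 10/12 years.
Growth of 1 ILS over T: (1 + 0.0939)^(10/12) = 1.077659.
USD accumulates by (1 + 0.0097)^(10/12) = 1.0080768.
Forward (ILS per USD) = 3.3213 × 1.077659 / 1.0080768 = 3.550552.

3.5506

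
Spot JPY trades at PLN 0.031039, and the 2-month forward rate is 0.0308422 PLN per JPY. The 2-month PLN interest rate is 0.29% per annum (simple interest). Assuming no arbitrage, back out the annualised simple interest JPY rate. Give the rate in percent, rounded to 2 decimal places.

T = 2/12 years.
F/S = 0.0308422/0.031039 = 0.9936596 = (growth of PLN) / (growth of JPY).
PLN growth factor: 1 + 0.0029×2/12 = 1.0004833.
That pins the JPY growth at 1.0068672.
r = (1.0068672 − 1)/(2/12) = 0.041203 → 4.12%.

4.12%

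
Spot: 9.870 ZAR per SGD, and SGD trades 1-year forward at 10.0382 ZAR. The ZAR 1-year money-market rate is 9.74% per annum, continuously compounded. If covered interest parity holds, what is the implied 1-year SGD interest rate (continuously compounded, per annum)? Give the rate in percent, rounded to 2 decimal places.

8.05%

T = 1 year.
F/S = 10.0382/9.87 = 1.0170415 = (growth of ZAR) / (growth of SGD).
The ZAR side grows by e^(0.0974×1) = 1.1023012.
Hence g_SGD = 1.0838311.
Take logs: ln 1.0838311 / 1 = 0.080502, so 8.05%.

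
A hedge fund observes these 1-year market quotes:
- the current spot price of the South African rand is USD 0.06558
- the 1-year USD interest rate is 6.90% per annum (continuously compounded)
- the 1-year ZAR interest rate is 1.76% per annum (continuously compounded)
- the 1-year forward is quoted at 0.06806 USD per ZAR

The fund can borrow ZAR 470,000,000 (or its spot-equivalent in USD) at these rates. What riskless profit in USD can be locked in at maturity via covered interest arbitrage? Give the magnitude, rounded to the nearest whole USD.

T = 1 year.
Keep in ZAR, deliver into the forward: 470,000,000·1.0177557926·0.06806 = USD 32,556,175.84.
Swap to USD now, deposit: 470,000,000·0.06558·1.0714362091 = USD 33,024,449.70.
The quoted forward undervalues ZAR, so borrow ZAR, convert to USD at spot, deposit the USD at 6.90%, and buy ZAR forward at 0.06806 to cover the loan.
Profit = 33,024,449.70 − 32,556,175.84 = USD 468,274.

USD 468,274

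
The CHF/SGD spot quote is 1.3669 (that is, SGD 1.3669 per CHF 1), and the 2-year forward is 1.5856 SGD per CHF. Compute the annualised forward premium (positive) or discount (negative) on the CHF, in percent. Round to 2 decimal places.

+8.00%

T = 2 years.
Period premium: (1.5856 − 1.3669)/1.3669 = 0.1599971.
×(1/T) gives 8.00% p.a.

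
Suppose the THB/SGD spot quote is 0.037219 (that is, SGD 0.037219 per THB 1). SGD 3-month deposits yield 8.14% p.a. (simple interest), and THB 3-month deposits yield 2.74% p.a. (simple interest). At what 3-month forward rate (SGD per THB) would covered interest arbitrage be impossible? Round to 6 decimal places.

T = 3/12 years.
SGD accumulates by 1 + 0.0814×3/12 = 1.020350.
THB accumulates by 1 + 0.0274×3/12 = 1.006850.
So F = 0.037219 × 1.020350 / 1.006850 = 0.03771804 (SGD/THB).

0.037718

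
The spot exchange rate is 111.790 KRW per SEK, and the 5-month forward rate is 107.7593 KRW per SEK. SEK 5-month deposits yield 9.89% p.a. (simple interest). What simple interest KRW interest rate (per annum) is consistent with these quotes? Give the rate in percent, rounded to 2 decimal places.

T = 5/12 years.
CIP gives F = S · g_KRW/g_SEK, so g_KRW/g_SEK = 107.7593/111.79 = 0.9639440.
The SEK side grows by 1 + 0.0989×5/12 = 1.0412083.
So the KRW growth factor = 1.0036665.
r = (1.0036665 − 1)/(5/12) = 0.008800 → 0.88%.

0.88%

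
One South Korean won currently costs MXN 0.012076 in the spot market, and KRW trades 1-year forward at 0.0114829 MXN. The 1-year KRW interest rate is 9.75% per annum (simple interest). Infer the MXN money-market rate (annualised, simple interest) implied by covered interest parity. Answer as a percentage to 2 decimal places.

4.36%

T = 1 year.
By CIP, F/S equals the MXN-to-KRW growth ratio: 0.0114829/0.012076 = 0.9508861.
KRW growth factor: 1 + 0.0975×1 = 1.097500.
That pins the MXN growth at 1.0435975.
(1.0435975 − 1)/T = 0.043597, i.e. 4.36%.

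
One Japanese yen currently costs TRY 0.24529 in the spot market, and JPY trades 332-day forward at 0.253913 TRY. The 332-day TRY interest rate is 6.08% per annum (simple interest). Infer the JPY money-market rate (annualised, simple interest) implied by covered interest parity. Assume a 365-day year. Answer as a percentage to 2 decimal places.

2.14%

T = 332/365 years.
F/S = 0.253913/0.24529 = 1.0351543 = (growth of TRY) / (growth of JPY).
The TRY side grows by 1 + 0.0608×332/365 = 1.055303.
That pins the JPY growth at 1.0194644.
(1.0194644 − 1)/T = 0.021399, i.e. 2.14%.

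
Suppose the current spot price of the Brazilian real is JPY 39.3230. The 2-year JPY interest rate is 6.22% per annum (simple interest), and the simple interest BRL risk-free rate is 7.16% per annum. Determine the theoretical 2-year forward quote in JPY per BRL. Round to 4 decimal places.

38.6763

T = 2 years.
Growth of 1 JPY over T: 1 + 0.0622×2 = 1.124400.
BRL accumulates by 1 + 0.0716×2 = 1.143200.
CIP: F = S · (grow JPY)/(grow BRL) = 39.323 × 1.124400/1.143200 = 38.676331 JPY per BRL.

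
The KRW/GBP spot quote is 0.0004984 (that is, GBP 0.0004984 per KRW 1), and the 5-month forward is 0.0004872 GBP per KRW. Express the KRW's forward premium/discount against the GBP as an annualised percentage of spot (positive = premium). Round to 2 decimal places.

T = 5/12 years.
(F − S)/S = (0.0004872 − 0.0004984)/0.0004984 = -0.0224719.
×(1/T) gives -5.39% p.a.

-5.39%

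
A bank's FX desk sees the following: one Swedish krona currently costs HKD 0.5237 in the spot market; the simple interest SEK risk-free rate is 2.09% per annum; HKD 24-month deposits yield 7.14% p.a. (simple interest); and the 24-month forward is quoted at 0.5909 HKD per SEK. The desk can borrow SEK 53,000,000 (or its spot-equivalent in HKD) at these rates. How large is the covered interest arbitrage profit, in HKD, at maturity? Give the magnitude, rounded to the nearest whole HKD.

T = 2 years.
Keep in SEK, deliver into the forward: 53,000,000·1.041800·0.5909 = HKD 32,626,779.86.
Swap to HKD now, deposit: 53,000,000·0.5237·1.142800 = HKD 31,719,671.08.
The quoted forward overvalues SEK, so borrow HKD, buy SEK at spot, deposit the SEK at 2.09%, and sell the proceeds forward at 0.5909.
Profit = 32,626,779.86 − 31,719,671.08 = HKD 907,109.

HKD 907,109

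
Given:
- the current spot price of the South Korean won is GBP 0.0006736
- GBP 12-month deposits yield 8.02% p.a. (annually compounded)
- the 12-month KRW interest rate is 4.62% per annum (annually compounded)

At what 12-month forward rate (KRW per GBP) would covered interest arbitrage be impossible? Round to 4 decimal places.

T = 1 year.
Growth of 1 GBP over T: (1 + 0.0802)^1 = 1.080200.
KRW growth factor: (1 + 0.0462)^1 = 1.046200.
Forward (GBP per KRW) = 0.0006736 × 1.080200 / 1.046200 = 0.0006954910342.
Invert for KRW per GBP: 1 / 0.0006954910342 = 1437.8331.

1437.8331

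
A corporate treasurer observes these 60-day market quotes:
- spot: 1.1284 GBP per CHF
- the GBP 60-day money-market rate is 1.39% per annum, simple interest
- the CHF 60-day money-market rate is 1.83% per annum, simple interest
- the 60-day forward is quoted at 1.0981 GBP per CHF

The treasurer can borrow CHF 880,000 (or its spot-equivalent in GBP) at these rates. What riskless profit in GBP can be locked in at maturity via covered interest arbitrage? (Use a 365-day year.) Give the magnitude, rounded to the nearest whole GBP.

T = 60/365 years.
Invest the CHF and cover forward: 880,000 × 1.00300822 × 1.0981 = GBP 969,234.93.
Convert at spot and invest in GBP: 880,000 × 1.1284 × 1.00228493 = GBP 995,260.92.
The quoted forward undervalues CHF, so borrow CHF, convert to GBP at spot, deposit the GBP at 1.39%, and buy CHF forward at 1.0981 to cover the loan.
Profit = 995,260.92 − 969,234.93 = GBP 26,026.

GBP 26,026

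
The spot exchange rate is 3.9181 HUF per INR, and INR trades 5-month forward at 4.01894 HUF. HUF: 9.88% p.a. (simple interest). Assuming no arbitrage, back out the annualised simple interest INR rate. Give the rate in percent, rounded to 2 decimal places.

T = 5/12 years.
CIP gives F = S · g_HUF/g_INR, so g_HUF/g_INR = 4.01894/3.9181 = 1.0257370.
HUF growth factor: 1 + 0.0988×5/12 = 1.0411667.
Hence g_INR = 1.0150425.
(1.0150425 − 1)/T = 0.036102, i.e. 3.61%.

3.61%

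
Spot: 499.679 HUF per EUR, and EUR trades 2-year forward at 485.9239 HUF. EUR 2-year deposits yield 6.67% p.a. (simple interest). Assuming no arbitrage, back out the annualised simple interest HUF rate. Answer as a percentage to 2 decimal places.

T = 2 years.
F/S = 485.9239/499.679 = 0.9724721 = (growth of HUF) / (growth of EUR).
EUR growth factor: 1 + 0.0667×2 = 1.133400.
Hence g_HUF = 1.1021999.
r = (1.1021999 − 1)/2 = 0.051100 → 5.11%.

5.11%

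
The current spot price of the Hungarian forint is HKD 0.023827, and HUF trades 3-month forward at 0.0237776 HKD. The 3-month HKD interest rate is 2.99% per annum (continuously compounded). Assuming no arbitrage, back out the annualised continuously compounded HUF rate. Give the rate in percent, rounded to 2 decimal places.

3.82%

T = 3/12 years.
By CIP, F/S equals the HKD-to-HUF growth ratio: 0.0237776/0.023827 = 0.9979267.
The HKD side grows by e^(0.0299×3/12) = 1.007503.
That pins the HUF growth at 1.0095962.
Take logs: ln 1.0095962 / (3/12) = 0.038202, so 3.82%.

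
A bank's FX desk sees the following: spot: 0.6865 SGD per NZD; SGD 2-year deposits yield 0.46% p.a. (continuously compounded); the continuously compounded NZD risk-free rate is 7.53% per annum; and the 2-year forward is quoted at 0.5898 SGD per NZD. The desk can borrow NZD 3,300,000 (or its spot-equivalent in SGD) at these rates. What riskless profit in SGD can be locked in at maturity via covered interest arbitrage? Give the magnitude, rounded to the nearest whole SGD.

SGD 23,707

T = 2 years.
Keep in NZD, deliver into the forward: 3,300,000·1.162531552·0.5898 = SGD 2,262,681.66.
Swap to SGD now, deposit: 3,300,000·0.6865·1.00924245 = SGD 2,286,388.31.
The quoted forward undervalues NZD, so borrow NZD, convert to SGD at spot, deposit the SGD at 0.46%, and buy NZD forward at 0.5898 to cover the loan.
The gap between the two covered legs is SGD 23,707.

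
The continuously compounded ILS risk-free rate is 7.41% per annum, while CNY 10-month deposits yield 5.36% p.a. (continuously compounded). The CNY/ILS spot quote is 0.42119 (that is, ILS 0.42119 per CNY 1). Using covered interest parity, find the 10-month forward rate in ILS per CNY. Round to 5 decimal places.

0.42845

T = 10/12 years.
ILS accumulates by e^(0.0741×10/12) = 1.0636964.
CNY accumulates by e^(0.0536×10/12) = 1.0456792.
Forward (ILS per CNY) = 0.42119 × 1.0636964 / 1.0456792 = 0.4284472.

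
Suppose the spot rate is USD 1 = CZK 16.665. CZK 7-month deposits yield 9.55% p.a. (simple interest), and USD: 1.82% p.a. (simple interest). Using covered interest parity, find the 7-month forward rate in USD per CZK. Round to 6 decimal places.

0.057443

T = 7/12 years.
CZK growth factor: 1 + 0.0955×7/12 = 1.0557083.
Growth of 1 USD over T: 1 + 0.0182×7/12 = 1.0106167.
Forward (CZK per USD) = 16.665 × 1.0557083 / 1.0106167 = 17.40856.
Quoted the other way: 1/17.40856 = 0.057443 USD per CZK.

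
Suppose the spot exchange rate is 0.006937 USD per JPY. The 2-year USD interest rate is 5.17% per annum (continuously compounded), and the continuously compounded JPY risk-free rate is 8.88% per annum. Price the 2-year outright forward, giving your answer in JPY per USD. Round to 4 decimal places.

T = 2 years.
USD growth factor: e^(0.0517×2) = 1.108934894.
JPY growth factor: e^(0.0888×2) = 1.194347487.
Forward (USD per JPY) = 0.006937 × 1.108934894 / 1.194347487 = 0.00644090723.
Invert for JPY per USD: 1 / 0.00644090723 = 155.2576.

155.2576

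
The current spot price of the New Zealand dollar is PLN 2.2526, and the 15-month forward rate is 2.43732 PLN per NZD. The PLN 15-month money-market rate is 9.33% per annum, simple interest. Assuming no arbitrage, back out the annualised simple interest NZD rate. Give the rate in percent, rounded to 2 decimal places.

2.56%

T = 15/12 years.
F/S = 2.43732/2.2526 = 1.0820030 = (growth of PLN) / (growth of NZD).
The PLN side grows by 1 + 0.0933×15/12 = 1.116625.
So the NZD growth factor = 1.0319981.
(1.0319981 − 1)/T = 0.025598, i.e. 2.56%.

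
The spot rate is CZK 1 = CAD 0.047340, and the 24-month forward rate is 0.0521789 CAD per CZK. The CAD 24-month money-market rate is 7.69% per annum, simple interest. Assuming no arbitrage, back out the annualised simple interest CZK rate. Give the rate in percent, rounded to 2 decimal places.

2.34%

T = 2 years.
CIP gives F = S · g_CAD/g_CZK, so g_CAD/g_CZK = 0.0521789/0.04734 = 1.1022159.
The CAD side grows by 1 + 0.0769×2 = 1.153800.
That pins the CZK growth at 1.0468004.
r = (1.0468004 − 1)/2 = 0.023400 → 2.34%.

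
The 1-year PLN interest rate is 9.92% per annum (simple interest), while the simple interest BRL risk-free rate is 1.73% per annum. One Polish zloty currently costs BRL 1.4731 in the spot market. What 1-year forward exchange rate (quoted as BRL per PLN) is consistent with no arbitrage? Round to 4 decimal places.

T = 1 year.
Growth of 1 BRL over T: 1 + 0.0173×1 = 1.017300.
Growth of 1 PLN over T: 1 + 0.0992×1 = 1.099200.
Forward (BRL per PLN) = 1.4731 × 1.017300 / 1.099200 = 1.363341.

1.3633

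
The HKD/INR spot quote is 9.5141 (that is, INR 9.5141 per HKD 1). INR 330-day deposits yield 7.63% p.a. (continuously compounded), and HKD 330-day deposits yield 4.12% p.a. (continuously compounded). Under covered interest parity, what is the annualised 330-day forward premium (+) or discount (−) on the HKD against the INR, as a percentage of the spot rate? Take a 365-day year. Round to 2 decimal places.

+3.57%

T = 330/365 years.
F = S · g_INR/g_HKD = 9.5141 × 1.0714186/1.0379518 = 9.8208642.
Annualised premium = (F − S)/S × (1/T) = (9.8208642 − 9.5141)/9.5141 ÷ (330/365) = 3.57%.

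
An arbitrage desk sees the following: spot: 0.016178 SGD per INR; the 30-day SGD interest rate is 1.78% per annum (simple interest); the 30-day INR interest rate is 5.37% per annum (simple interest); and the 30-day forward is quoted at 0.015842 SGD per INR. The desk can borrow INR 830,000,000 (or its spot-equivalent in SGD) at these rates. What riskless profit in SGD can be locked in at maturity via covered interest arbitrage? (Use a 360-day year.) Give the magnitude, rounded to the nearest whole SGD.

SGD 239,957

T = 30/360 years.
Invest the INR and cover forward: 830,000,000 × 1.004475 × 0.015842 = SGD 13,207,701.15.
Convert at spot and invest in SGD: 830,000,000 × 0.016178 × 1.0014833333 = SGD 13,447,657.81.
The quoted forward undervalues INR, so borrow INR, convert to SGD at spot, deposit the SGD at 1.78%, and buy INR forward at 0.015842 to cover the loan.
Profit = 13,447,657.81 − 13,207,701.15 = SGD 239,957.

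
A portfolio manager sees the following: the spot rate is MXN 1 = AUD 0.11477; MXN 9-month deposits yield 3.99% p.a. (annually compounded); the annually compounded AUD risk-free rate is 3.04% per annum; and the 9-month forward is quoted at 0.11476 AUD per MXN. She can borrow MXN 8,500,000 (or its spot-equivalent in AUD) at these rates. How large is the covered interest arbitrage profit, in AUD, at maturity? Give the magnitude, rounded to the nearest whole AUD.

T = 9/12 years.
Invest the MXN and cover forward: 8,500,000 × 1.02977818 × 0.11476 = AUD 1,004,507.42.
Convert at spot and invest in AUD: 8,500,000 × 0.11477 × 1.02271444 = AUD 997,703.96.
The quoted forward overvalues MXN, so borrow AUD, buy MXN at spot, deposit the MXN at 3.99%, and sell the proceeds forward at 0.11476.
Profit = 1,004,507.42 − 997,703.96 = AUD 6,803.

AUD 6,803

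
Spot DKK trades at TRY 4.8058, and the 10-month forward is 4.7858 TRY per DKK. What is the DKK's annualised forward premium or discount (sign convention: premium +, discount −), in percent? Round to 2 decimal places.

T = 10/12 years.
Period premium: (4.7858 − 4.8058)/4.8058 = -0.0041616.
×(1/T) gives -0.50% p.a.

-0.50%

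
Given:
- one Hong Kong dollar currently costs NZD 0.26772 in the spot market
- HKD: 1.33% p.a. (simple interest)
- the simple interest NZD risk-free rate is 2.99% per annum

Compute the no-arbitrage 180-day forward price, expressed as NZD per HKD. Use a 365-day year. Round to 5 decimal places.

T = 180/365 years.
NZD accumulates by 1 + 0.0299×180/365 = 1.0147452.
HKD accumulates by 1 + 0.0133×180/365 = 1.0065589.
So F = 0.26772 × 1.0147452 / 1.0065589 = 0.2698974 (NZD/HKD).

0.26990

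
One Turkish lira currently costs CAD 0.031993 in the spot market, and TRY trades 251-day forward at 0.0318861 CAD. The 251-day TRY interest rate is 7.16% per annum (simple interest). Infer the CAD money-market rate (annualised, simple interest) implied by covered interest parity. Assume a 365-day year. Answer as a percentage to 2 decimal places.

6.65%

T = 251/365 years.
F/S = 0.0318861/0.031993 = 0.9966586 = (growth of CAD) / (growth of TRY).
The TRY side grows by 1 + 0.0716×251/365 = 1.0492373.
That pins the CAD growth at 1.0457314.
(1.0457314 − 1)/T = 0.066502, i.e. 6.65%.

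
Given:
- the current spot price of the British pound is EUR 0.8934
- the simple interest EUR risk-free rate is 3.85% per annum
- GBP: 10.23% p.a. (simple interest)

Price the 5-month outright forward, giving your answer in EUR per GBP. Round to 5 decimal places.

0.87062

T = 5/12 years.
EUR growth factor: 1 + 0.0385×5/12 = 1.0160417.
GBP growth factor: 1 + 0.1023×5/12 = 1.042625.
CIP: F = S · (grow EUR)/(grow GBP) = 0.8934 × 1.0160417/1.042625 = 0.8706214 EUR per GBP.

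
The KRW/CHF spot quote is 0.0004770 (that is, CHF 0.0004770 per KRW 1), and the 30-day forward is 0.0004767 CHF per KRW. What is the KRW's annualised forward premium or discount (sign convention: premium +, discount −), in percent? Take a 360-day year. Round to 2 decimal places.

T = 30/360 years.
KRW trades forward at -0.06289% vs spot over the period.
×(1/T) gives -0.75% p.a.

-0.75%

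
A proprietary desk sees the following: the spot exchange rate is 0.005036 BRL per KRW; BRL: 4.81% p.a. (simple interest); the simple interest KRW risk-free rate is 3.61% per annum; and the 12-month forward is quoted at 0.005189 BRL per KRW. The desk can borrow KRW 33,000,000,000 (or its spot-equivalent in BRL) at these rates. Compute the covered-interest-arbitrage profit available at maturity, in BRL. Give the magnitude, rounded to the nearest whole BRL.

BRL 3,237,013

T = 1 year.
Keep in KRW, deliver into the forward: 33,000,000,000·1.036100·0.005189 = BRL 177,418,655.70.
Swap to BRL now, deposit: 33,000,000,000·0.005036·1.048100 = BRL 174,181,642.80.
The quoted forward overvalues KRW, so borrow BRL, buy KRW at spot, deposit the KRW at 3.61%, and sell the proceeds forward at 0.005189.
Arbitrage profit = |177,418,655.70 − 174,181,642.80| = BRL 3,237,013.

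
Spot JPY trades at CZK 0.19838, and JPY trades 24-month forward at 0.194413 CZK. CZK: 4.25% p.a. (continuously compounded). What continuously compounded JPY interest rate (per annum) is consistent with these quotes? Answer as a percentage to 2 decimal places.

5.26%

T = 2 years.
By CIP, F/S equals the CZK-to-JPY growth ratio: 0.194413/0.19838 = 0.9800030.
The CZK side grows by e^(0.0425×2) = 1.0887171.
So the JPY growth factor = 1.1109324.
Take logs: ln 1.1109324 / 2 = 0.052600, so 5.26%.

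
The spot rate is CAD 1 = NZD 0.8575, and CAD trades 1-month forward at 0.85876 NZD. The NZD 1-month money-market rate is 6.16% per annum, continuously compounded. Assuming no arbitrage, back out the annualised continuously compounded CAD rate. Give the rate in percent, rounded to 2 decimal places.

4.40%

T = 1/12 years.
CIP gives F = S · g_NZD/g_CAD, so g_NZD/g_CAD = 0.85876/0.8575 = 1.0014694.
The NZD side grows by e^(0.0616×1/12) = 1.0051465.
Hence g_CAD = 1.0036717.
Take logs: ln 1.0036717 / (1/12) = 0.043980, so 4.40%.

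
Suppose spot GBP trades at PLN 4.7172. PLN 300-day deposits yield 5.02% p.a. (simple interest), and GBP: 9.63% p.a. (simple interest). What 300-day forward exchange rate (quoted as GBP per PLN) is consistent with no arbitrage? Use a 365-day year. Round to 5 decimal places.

T = 300/365 years.
Growth of 1 PLN over T: 1 + 0.0502×300/365 = 1.0412603.
GBP accumulates by 1 + 0.0963×300/365 = 1.0791507.
So F = 4.7172 × 1.0412603 / 1.0791507 = 4.551573 (PLN/GBP).
Quoted the other way: 1/4.551573 = 0.21970 GBP per PLN.

0.21970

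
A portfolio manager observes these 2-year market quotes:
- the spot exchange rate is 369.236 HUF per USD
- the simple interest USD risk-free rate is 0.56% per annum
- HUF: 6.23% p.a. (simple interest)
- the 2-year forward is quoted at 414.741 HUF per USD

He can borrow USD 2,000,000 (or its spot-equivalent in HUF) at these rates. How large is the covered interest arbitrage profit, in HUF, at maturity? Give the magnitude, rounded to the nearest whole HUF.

T = 2 years.
Keep in USD, deliver into the forward: 2,000,000·1.011200·414.741 = HUF 838,772,198.40.
Swap to HUF now, deposit: 2,000,000·369.236·1.124600 = HUF 830,485,611.20.
The quoted forward overvalues USD, so borrow HUF, buy USD at spot, deposit the USD at 0.56%, and sell the proceeds forward at 414.741.
Arbitrage profit = |838,772,198.40 − 830,485,611.20| = HUF 8,286,587.

HUF 8,286,587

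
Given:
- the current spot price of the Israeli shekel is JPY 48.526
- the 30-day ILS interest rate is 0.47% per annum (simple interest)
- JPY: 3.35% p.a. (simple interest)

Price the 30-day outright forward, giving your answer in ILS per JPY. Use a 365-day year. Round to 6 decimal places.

T = 30/365 years.
JPY accumulates by 1 + 0.0335×30/365 = 1.0027534.
ILS accumulates by 1 + 0.0047×30/365 = 1.0003863.
CIP: F = S · (grow JPY)/(grow ILS) = 48.526 × 1.0027534/1.0003863 = 48.64082 JPY per ILS.
Quoted the other way: 1/48.64082 = 0.020559 ILS per JPY.

0.020559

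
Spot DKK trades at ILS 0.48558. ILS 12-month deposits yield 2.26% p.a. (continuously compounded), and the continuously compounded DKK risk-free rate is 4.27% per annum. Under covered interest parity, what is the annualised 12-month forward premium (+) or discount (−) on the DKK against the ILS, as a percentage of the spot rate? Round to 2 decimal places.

T = 1 year.
F = S · g_ILS/g_DKK = 0.48558 × 1.0228573/1.0436248 = 0.47591725.
Annualised premium = (F − S)/S × (1/T) = (0.47591725 − 0.48558)/0.48558 ÷ 1 = -1.99%.

-1.99%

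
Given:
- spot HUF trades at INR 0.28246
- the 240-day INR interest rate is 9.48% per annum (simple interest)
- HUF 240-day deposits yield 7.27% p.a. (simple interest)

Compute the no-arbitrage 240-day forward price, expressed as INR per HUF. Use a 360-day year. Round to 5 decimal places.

0.28643

T = 240/360 years.
Growth of 1 INR over T: 1 + 0.0948×240/360 = 1.063200.
HUF growth factor: 1 + 0.0727×240/360 = 1.0484667.
CIP: F = S · (grow INR)/(grow HUF) = 0.28246 × 1.063200/1.0484667 = 0.2864292 INR per HUF.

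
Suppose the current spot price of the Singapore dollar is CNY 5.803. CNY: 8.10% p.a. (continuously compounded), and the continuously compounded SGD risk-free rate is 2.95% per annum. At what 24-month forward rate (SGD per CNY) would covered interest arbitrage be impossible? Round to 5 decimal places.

T = 2 years.
CNY accumulates by e^(0.0810×2) = 1.1758602.
SGD growth factor: e^(0.0295×2) = 1.0607752.
Forward (CNY per SGD) = 5.803 × 1.1758602 / 1.0607752 = 6.432576.
Quoted the other way: 1/6.432576 = 0.15546 SGD per CNY.

0.15546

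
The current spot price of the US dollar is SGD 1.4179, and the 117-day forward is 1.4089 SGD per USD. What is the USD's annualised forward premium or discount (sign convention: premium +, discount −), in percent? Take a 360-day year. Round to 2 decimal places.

-1.95%

T = 117/360 years.
(F − S)/S = (1.4089 − 1.4179)/1.4179 = -0.0063474.
Per annum: -0.0063474 / (117/360) = -0.019530 = -1.95%.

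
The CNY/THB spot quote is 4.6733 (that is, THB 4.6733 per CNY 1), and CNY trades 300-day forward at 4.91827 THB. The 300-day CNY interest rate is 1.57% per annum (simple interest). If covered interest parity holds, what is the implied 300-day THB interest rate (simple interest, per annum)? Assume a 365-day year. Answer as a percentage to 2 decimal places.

T = 300/365 years.
By CIP, F/S equals the THB-to-CNY growth ratio: 4.91827/4.6733 = 1.0524191.
The CNY side grows by 1 + 0.0157×300/365 = 1.0129041.
So the THB growth factor = 1.0659996.
(1.0659996 − 1)/T = 0.080300, i.e. 8.03%.

8.03%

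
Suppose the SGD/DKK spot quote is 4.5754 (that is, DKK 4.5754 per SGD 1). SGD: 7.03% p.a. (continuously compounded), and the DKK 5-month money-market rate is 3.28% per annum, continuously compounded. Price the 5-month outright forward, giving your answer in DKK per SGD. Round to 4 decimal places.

T = 5/12 years.
DKK growth factor: e^(0.0328×5/12) = 1.0137605.
Growth of 1 SGD over T: e^(0.0703×5/12) = 1.0297249.
Forward (DKK per SGD) = 4.5754 × 1.0137605 / 1.0297249 = 4.504465.

4.5045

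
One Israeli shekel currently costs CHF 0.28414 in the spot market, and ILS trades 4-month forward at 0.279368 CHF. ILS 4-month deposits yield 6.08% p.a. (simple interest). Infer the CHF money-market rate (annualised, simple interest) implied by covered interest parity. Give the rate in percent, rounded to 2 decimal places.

T = 4/12 years.
F/S = 0.279368/0.28414 = 0.9832055 = (growth of CHF) / (growth of ILS).
ILS growth factor: 1 + 0.0608×4/12 = 1.0202667.
Hence g_CHF = 1.0031318.
r = (1.0031318 − 1)/(4/12) = 0.009395 → 0.94%.

0.94%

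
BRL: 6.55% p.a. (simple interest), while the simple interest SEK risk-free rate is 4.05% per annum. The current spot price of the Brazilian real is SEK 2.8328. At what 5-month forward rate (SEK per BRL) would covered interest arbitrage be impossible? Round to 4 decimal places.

T = 5/12 years.
SEK growth factor: 1 + 0.0405×5/12 = 1.016875.
BRL accumulates by 1 + 0.0655×5/12 = 1.0272917.
CIP: F = S · (grow SEK)/(grow BRL) = 2.8328 × 1.016875/1.0272917 = 2.804076 SEK per BRL.

2.8041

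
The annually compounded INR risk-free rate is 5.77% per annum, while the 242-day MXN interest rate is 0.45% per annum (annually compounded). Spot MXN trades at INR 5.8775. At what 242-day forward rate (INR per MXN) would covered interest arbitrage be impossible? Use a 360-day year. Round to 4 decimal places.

6.0850

T = 242/360 years.
Growth of 1 INR over T: (1 + 0.0577)^(242/360) = 1.0384295.
Growth of 1 MXN over T: (1 + 0.0045)^(242/360) = 1.0030228.
Forward (INR per MXN) = 5.8775 × 1.0384295 / 1.0030228 = 6.084976.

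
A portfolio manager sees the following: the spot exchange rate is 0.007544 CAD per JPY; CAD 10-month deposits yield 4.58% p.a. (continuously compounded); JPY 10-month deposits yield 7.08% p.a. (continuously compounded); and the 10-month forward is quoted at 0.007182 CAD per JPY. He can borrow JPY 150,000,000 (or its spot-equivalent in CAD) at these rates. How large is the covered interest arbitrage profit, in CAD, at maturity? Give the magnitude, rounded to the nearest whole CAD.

CAD 32,851

T = 10/12 years.
Keep in JPY, deliver into the forward: 150,000,000·1.060775241·0.007182 = CAD 1,142,773.17.
Swap to CAD now, deposit: 150,000,000·0.007544·1.038904369 = CAD 1,175,624.18.
The quoted forward undervalues JPY, so borrow JPY, convert to CAD at spot, deposit the CAD at 4.58%, and buy JPY forward at 0.007182 to cover the loan.
The gap between the two covered legs is CAD 32,851.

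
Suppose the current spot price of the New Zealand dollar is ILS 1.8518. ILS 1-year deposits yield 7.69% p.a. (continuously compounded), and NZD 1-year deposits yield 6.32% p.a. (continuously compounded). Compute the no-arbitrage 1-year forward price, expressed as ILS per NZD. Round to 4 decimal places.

1.8773

T = 1 year.
ILS growth factor: e^(0.0769×1) = 1.0799341.
NZD accumulates by e^(0.0632×1) = 1.0652399.
CIP: F = S · (grow ILS)/(grow NZD) = 1.8518 × 1.0799341/1.0652399 = 1.877344 ILS per NZD.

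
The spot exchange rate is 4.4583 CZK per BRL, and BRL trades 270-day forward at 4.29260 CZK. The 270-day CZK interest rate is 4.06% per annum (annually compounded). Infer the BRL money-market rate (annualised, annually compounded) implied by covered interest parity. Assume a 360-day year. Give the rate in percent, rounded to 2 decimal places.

T = 270/360 years.
By CIP, F/S equals the CZK-to-BRL growth ratio: 4.2926/4.4583 = 0.9628334.
CZK growth factor: (1 + 0.0406)^(270/360) = 1.030298.
So the BRL growth factor = 1.0700688.
r = 1.0700688^(360/270) − 1 = 0.094500 → 9.45%.

9.45%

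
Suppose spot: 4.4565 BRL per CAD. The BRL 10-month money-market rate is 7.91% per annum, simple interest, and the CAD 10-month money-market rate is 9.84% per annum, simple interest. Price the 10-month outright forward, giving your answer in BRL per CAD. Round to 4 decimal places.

T = 10/12 years.
Growth of 1 BRL over T: 1 + 0.0791×10/12 = 1.0659167.
CAD accumulates by 1 + 0.0984×10/12 = 1.082000.
CIP: F = S · (grow BRL)/(grow CAD) = 4.4565 × 1.0659167/1.082000 = 4.390257 BRL per CAD.

4.3903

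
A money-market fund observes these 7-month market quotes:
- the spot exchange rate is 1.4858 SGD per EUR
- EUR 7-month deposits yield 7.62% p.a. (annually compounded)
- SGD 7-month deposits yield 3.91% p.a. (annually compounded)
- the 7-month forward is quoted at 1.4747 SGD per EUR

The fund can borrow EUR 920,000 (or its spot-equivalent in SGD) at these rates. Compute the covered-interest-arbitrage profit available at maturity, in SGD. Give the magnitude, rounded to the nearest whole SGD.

T = 7/12 years.
Route A — deposit EUR, sell forward: 920,000 × 1.043768636 × 1.4747 = SGD 1,416,105.96.
Route B — convert at spot, deposit SGD: 920,000 × 1.4858 × 1.022625892 = SGD 1,397,864.15.
The quoted forward overvalues EUR, so borrow SGD, buy EUR at spot, deposit the EUR at 7.62%, and sell the proceeds forward at 1.4747.
Arbitrage profit = |1,416,105.96 − 1,397,864.15| = SGD 18,242.

SGD 18,242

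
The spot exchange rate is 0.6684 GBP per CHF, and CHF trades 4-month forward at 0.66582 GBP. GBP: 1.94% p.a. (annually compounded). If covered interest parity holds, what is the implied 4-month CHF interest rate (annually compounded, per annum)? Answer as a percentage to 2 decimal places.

T = 4/12 years.
By CIP, F/S equals the GBP-to-CHF growth ratio: 0.66582/0.6684 = 0.9961400.
GBP growth factor: (1 + 0.0194)^(4/12) = 1.0064253.
Hence g_CHF = 1.0103252.
r = 1.0103252^(12/4) − 1 = 0.031297 → 3.13%.

3.13%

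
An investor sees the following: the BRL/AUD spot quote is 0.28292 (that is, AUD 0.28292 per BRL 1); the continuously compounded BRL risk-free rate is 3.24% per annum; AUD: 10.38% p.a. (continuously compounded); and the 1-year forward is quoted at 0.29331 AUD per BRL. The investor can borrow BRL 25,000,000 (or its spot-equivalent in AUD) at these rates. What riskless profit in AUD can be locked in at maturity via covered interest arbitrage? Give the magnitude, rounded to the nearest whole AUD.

AUD 272,413

T = 1 year.
Keep in BRL, deliver into the forward: 25,000,000·1.032930595·0.29331 = AUD 7,574,221.82.
Swap to AUD now, deposit: 25,000,000·0.28292·1.109378557 = AUD 7,846,634.53.
The quoted forward undervalues BRL, so borrow BRL, convert to AUD at spot, deposit the AUD at 10.38%, and buy BRL forward at 0.29331 to cover the loan.
The gap between the two covered legs is AUD 272,413.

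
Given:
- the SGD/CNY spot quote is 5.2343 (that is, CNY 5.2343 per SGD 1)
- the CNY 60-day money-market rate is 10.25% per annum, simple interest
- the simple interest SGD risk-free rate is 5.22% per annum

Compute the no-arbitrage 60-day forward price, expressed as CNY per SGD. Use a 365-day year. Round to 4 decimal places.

5.2772

T = 60/365 years.
CNY accumulates by 1 + 0.1025×60/365 = 1.0168493.
SGD growth factor: 1 + 0.0522×60/365 = 1.0085808.
Forward (CNY per SGD) = 5.2343 × 1.0168493 / 1.0085808 = 5.277212.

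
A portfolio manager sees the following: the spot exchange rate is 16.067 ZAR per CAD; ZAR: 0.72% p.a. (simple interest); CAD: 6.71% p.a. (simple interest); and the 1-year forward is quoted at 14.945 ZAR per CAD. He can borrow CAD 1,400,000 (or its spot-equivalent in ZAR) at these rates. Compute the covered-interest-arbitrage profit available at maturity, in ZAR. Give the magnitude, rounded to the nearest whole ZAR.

ZAR 328,822

T = 1 year.
Route A — deposit CAD, sell forward: 1,400,000 × 1.067100 × 14.945 = ZAR 22,326,933.30.
Route B — convert at spot, deposit ZAR: 1,400,000 × 16.067 × 1.007200 = ZAR 22,655,755.36.
The quoted forward undervalues CAD, so borrow CAD, convert to ZAR at spot, deposit the ZAR at 0.72%, and buy CAD forward at 14.945 to cover the loan.
The gap between the two covered legs is ZAR 328,822.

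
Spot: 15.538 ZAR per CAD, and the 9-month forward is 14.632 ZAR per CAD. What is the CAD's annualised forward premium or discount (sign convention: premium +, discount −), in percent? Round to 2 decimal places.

-7.77%

T = 9/12 years.
Period premium: (14.632 − 15.538)/15.538 = -0.0583087.
Annualise by dividing by T: -0.0583087 / (9/12) = -0.077745 → -7.77%.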